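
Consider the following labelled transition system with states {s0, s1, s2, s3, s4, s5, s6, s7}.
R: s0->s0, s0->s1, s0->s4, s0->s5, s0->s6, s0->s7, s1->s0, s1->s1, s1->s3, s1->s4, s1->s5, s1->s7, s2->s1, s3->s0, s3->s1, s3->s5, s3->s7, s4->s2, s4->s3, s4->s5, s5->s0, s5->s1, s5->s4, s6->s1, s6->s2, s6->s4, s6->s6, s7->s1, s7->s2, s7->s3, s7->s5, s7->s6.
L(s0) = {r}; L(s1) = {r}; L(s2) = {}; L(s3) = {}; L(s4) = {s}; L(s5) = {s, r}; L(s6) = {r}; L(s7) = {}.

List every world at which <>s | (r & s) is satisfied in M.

s0, s1, s3, s4, s5, s6, s7

Let φ = <>s | (r & s). Evaluate φ at each world:
  s0 (successors {s0, s1, s4, s5, s6, s7}): φ is true.
  s1 (successors {s0, s1, s3, s4, s5, s7}): φ is true.
  s2 (successors {s1}): φ is false.
  s3 (successors {s0, s1, s5, s7}): φ is true.
  s4 (successors {s2, s3, s5}): φ is true.
  s5 (successors {s0, s1, s4}): φ is true.
  s6 (successors {s1, s2, s4, s6}): φ is true.
  s7 (successors {s1, s2, s3, s5, s6}): φ is true.
For instance, at s2:
  At s2: <>s is false, r & s is false, so <>s | (r & s) is false.
    At s2: <>s requires s at some successor in {s1}.
      At s1: s is false.
    So <>s is false at s2.
Satisfying worlds: {s0, s1, s3, s4, s5, s6, s7}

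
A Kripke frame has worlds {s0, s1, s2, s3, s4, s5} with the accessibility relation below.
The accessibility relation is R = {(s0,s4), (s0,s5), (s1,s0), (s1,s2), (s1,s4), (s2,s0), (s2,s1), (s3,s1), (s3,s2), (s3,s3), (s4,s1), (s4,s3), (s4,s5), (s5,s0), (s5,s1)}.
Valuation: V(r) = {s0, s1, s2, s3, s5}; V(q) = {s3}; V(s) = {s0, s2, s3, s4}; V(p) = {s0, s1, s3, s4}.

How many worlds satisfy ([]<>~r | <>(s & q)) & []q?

0

Recall that []ψ holds at a world iff ψ holds at every accessible world, and <>ψ holds iff ψ holds at some accessible world.
Let φ = ([]<>~r | <>(s & q)) & []q. Evaluate φ at each world:
  s0 (successors {s4, s5}): φ is false.
  s1 (successors {s0, s2, s4}): φ is false.
  s2 (successors {s0, s1}): φ is false.
  s3 (successors {s1, s2, s3}): φ is false.
  s4 (successors {s1, s3, s5}): φ is false.
  s5 (successors {s0, s1}): φ is false.
For instance, at s4:
  At s4: []<>~r | <>(s & q) is true, []q is false, so ([]<>~r | <>(s & q)) & []q is false.
    At s4: []<>~r is false, <>(s & q) is true, so []<>~r | <>(s & q) is true.
      At s4: []<>~r requires <>~r at every successor {s1, s3, s5}.
        <>~r fails at s3, so []<>~r is false at s4.
      At s4: <>(s & q) requires s & q at some successor in {s1, s3, s5}.
        s & q holds at s3, so <>(s & q) is true at s4.
    At s4: []q requires q at every successor {s1, s3, s5}.
      q fails at s1, so []q is false at s4.
Satisfying worlds: none.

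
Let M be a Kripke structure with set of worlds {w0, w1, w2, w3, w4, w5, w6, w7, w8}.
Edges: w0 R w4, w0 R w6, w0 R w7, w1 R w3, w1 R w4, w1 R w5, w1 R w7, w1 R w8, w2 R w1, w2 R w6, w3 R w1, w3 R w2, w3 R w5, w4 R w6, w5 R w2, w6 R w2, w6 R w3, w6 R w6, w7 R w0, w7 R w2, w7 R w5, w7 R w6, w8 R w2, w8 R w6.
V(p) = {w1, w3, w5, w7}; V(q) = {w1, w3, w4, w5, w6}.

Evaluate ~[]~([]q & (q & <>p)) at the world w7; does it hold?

At w7: []~([]q & (q & <>p)) is true, so ~[]~([]q & (q & <>p)) is false.
  At w7: []~([]q & (q & <>p)) requires ~([]q & (q & <>p)) at every successor {w0, w2, w5, w6}.
    At w0: ~([]q & (q & <>p)) is true.
    At w2: ~([]q & (q & <>p)) is true.
    At w5: ~([]q & (q & <>p)) is true.
    At w6: ~([]q & (q & <>p)) is true.
  So []~([]q & (q & <>p)) is true at w7.

No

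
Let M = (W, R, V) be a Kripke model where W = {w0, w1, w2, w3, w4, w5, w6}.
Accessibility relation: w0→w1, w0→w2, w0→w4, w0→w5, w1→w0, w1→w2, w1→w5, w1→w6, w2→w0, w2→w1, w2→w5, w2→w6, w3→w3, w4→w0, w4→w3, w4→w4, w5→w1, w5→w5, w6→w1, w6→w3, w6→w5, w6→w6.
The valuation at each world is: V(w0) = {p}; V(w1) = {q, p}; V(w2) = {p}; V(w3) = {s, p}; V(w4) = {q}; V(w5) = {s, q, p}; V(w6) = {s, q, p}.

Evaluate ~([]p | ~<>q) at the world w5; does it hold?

No

At w5: []p | ~<>q is true, so ~([]p | ~<>q) is false.
  At w5: []p is true, ~<>q is false, so []p | ~<>q is true.
    At w5: []p requires p at every successor {w1, w5}.
      At w1: p is true.
      At w5: p is true.
    So []p is true at w5.
    At w5: <>q is true, so ~<>q is false.
      At w5: <>q requires q at some successor in {w1, w5}.
        q holds at w1, so <>q is true at w5.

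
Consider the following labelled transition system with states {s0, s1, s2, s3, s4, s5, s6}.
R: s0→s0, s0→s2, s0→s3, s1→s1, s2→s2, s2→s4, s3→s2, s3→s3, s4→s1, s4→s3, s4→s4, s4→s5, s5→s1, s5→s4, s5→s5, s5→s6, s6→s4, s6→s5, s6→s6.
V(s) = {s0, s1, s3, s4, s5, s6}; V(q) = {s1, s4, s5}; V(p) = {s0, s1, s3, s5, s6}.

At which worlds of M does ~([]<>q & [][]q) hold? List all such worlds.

s0, s2, s3, s4, s5, s6

Let φ = ~([]<>q & [][]q). Evaluate φ at each world:
  s0 (successors {s0, s2, s3}): φ is true.
  s1 (successors {s1}): φ is false.
  s2 (successors {s2, s4}): φ is true.
  s3 (successors {s2, s3}): φ is true.
  s4 (successors {s1, s3, s4, s5}): φ is true.
  s5 (successors {s1, s4, s5, s6}): φ is true.
  s6 (successors {s4, s5, s6}): φ is true.
For instance, at s5:
  At s5: []<>q & [][]q is false, so ~([]<>q & [][]q) is true.
    At s5: []<>q is true, [][]q is false, so []<>q & [][]q is false.
      At s5: []<>q requires <>q at every successor {s1, s4, s5, s6}.
        At s1: <>q is true.
        At s4: <>q is true.
        At s5: <>q is true.
        At s6: <>q is true.
      So []<>q is true at s5.
      At s5: [][]q requires []q at every successor {s1, s4, s5, s6}.
        []q fails at s4, so [][]q is false at s5.
Satisfying worlds: {s0, s2, s3, s4, s5, s6}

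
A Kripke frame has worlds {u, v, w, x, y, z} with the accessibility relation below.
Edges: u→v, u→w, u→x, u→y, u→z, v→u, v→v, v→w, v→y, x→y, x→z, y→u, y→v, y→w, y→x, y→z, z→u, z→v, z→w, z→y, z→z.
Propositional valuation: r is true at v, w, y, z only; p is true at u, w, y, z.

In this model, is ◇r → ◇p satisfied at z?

At z: ◇r is true, ◇p is true, so ◇r → ◇p is true.
  At z: ◇r requires r at some successor in {u, v, w, y, z}.
    r holds at v, so ◇r is true at z.
  At z: ◇p requires p at some successor in {u, v, w, y, z}.
    p holds at u, so ◇p is true at z.

Yes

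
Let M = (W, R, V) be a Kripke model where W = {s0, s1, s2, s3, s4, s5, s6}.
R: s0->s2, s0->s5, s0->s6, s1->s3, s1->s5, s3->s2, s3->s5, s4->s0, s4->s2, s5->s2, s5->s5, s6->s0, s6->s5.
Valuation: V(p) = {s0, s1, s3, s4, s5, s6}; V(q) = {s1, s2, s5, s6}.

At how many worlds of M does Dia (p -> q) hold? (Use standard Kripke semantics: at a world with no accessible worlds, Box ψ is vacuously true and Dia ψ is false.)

6

Let φ = Dia (p -> q). Evaluate φ at each world:
  s0 (successors {s2, s5, s6}): φ is true.
  s1 (successors {s3, s5}): φ is true.
  s2 (successors ∅): φ is false.
  s3 (successors {s2, s5}): φ is true.
  s4 (successors {s0, s2}): φ is true.
  s5 (successors {s2, s5}): φ is true.
  s6 (successors {s0, s5}): φ is true.
For instance, at s5:
  At s5: Dia (p -> q) requires p -> q at some successor in {s2, s5}.
    p -> q holds at s2, so Dia (p -> q) is true at s5.
Satisfying worlds: {s0, s1, s3, s4, s5, s6}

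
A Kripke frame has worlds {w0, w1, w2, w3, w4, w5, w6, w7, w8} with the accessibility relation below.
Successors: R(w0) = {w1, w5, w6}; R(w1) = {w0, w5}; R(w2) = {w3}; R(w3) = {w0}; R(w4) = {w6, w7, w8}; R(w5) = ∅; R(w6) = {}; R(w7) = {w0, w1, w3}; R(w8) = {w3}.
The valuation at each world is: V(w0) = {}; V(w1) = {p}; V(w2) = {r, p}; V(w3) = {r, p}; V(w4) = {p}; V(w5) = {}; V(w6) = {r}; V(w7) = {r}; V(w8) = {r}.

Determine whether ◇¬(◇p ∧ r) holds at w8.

Yes

At w8: ◇¬(◇p ∧ r) requires ¬(◇p ∧ r) at some successor in {w3}.
  ¬(◇p ∧ r) holds at w3, so ◇¬(◇p ∧ r) is true at w8.
    At w3: ◇p ∧ r is false, so ¬(◇p ∧ r) is true.
      At w3: ◇p is false, r is true, so ◇p ∧ r is false.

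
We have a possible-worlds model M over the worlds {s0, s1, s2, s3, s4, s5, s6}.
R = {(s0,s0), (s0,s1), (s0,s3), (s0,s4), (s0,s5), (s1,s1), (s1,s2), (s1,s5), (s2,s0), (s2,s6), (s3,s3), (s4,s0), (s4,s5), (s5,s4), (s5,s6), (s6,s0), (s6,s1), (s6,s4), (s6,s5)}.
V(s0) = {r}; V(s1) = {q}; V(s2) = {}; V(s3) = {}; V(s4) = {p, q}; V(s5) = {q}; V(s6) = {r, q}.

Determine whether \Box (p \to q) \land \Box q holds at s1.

At s1: \Box (p \to q) is true, \Box q is false, so \Box (p \to q) \land \Box q is false.
  At s1: \Box (p \to q) requires p \to q at every successor {s1, s2, s5}.
    At s1: p \to q is true.
    At s2: p \to q is true.
    At s5: p \to q is true.
  So \Box (p \to q) is true at s1.
  At s1: \Box q requires q at every successor {s1, s2, s5}.
    q fails at s2, so \Box q is false at s1.

No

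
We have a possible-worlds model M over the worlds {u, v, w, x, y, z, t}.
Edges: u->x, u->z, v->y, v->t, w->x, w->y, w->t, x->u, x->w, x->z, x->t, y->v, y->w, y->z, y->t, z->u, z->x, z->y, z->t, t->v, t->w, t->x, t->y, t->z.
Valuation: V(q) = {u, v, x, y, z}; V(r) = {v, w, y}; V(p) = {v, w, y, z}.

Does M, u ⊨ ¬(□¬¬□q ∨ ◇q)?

No

At u: □¬¬□q ∨ ◇q is true, so ¬(□¬¬□q ∨ ◇q) is false.
  At u: □¬¬□q is false, ◇q is true, so □¬¬□q ∨ ◇q is true.
    At u: □¬¬□q requires ¬¬□q at every successor {x, z}.
      ¬¬□q fails at x, so □¬¬□q is false at u.
    At u: ◇q requires q at some successor in {x, z}.
      q holds at x, so ◇q is true at u.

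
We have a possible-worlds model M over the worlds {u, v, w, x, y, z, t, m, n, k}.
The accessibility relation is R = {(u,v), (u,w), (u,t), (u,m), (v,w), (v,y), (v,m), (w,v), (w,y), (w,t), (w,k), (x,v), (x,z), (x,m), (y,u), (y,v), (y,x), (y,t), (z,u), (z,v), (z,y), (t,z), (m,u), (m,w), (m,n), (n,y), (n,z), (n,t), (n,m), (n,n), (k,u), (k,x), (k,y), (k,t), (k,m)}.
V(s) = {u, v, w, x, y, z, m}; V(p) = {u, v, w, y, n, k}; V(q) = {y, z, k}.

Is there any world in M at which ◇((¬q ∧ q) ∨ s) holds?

Recall that ◇ψ holds at a world iff ψ holds at some accessible world.
Let φ = ◇((¬q ∧ q) ∨ s). Evaluate φ at each world:
  u (successors {v, w, t, m}): φ is true.
  v (successors {w, y, m}): φ is true.
  w (successors {v, y, t, k}): φ is true.
  x (successors {v, z, m}): φ is true.
  y (successors {u, v, x, t}): φ is true.
  z (successors {u, v, y}): φ is true.
  t (successors {z}): φ is true.
  m (successors {u, w, n}): φ is true.
  n (successors {y, z, t, m, n}): φ is true.
  k (successors {u, x, y, t, m}): φ is true.
Detail at u (witness):
  At u: ◇((¬q ∧ q) ∨ s) requires (¬q ∧ q) ∨ s at some successor in {v, w, t, m}.
    (¬q ∧ q) ∨ s holds at v, so ◇((¬q ∧ q) ∨ s) is true at u.

Yes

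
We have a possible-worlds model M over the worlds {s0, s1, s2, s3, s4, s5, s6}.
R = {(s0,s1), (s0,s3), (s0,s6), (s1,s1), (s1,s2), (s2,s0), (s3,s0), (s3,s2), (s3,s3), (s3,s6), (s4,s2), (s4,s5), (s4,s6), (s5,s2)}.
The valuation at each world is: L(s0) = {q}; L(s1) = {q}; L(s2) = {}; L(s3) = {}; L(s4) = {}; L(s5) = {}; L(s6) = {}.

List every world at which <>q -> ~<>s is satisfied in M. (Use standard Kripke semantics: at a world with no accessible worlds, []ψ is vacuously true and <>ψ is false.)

s0, s1, s2, s3, s4, s5, s6

Let φ = <>q -> ~<>s. Evaluate φ at each world:
  s0 (successors {s1, s3, s6}): φ is true.
  s1 (successors {s1, s2}): φ is true.
  s2 (successors {s0}): φ is true.
  s3 (successors {s0, s2, s3, s6}): φ is true.
  s4 (successors {s2, s5, s6}): φ is true.
  s5 (successors {s2}): φ is true.
  s6 (successors ∅): φ is true.
For instance, at s2:
  At s2: <>q is true, ~<>s is true, so <>q -> ~<>s is true.
    At s2: <>q requires q at some successor in {s0}.
      q holds at s0, so <>q is true at s2.
    At s2: <>s is false, so ~<>s is true.
      At s2: <>s requires s at some successor in {s0}.
        At s0: s is false.
      So <>s is false at s2.
Satisfying worlds: {s0, s1, s2, s3, s4, s5, s6}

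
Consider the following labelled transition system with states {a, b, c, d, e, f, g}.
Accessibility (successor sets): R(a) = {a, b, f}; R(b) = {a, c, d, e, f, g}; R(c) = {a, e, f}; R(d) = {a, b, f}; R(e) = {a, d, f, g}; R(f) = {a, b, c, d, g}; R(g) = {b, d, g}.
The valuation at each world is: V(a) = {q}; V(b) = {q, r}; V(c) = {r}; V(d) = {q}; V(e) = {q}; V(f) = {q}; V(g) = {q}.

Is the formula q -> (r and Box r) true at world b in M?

Recall that Box ψ holds at a world iff ψ holds at every accessible world, and Dia ψ holds iff ψ holds at some accessible world.
At b: q is true, r and Box r is false, so q -> (r and Box r) is false.
  At b: r is true, Box r is false, so r and Box r is false.
    At b: Box r requires r at every successor {a, c, d, e, f, g}.
      r fails at a, so Box r is false at b.

No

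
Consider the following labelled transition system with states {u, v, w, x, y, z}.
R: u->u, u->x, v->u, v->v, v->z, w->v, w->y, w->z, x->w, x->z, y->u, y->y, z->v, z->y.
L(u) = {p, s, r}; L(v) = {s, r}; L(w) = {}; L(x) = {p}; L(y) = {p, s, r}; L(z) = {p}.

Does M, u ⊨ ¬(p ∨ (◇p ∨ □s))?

At u: p ∨ (◇p ∨ □s) is true, so ¬(p ∨ (◇p ∨ □s)) is false.
  At u: p is true, ◇p ∨ □s is true, so p ∨ (◇p ∨ □s) is true.
    At u: ◇p is true, □s is false, so ◇p ∨ □s is true.
      At u: ◇p requires p at some successor in {u, x}.
        p holds at u, so ◇p is true at u.
      At u: □s requires s at every successor {u, x}.
        s fails at x, so □s is false at u.

No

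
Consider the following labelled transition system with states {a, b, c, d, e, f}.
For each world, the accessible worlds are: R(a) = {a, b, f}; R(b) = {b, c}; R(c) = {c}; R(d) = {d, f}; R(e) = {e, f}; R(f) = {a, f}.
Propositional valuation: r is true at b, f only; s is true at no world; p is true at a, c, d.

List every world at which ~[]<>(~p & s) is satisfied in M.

Recall that []ψ holds at a world iff ψ holds at every accessible world, and <>ψ holds iff ψ holds at some accessible world.
Let φ = ~[]<>(~p & s). Evaluate φ at each world:
  a (successors {a, b, f}): φ is true.
  b (successors {b, c}): φ is true.
  c (successors {c}): φ is true.
  d (successors {d, f}): φ is true.
  e (successors {e, f}): φ is true.
  f (successors {a, f}): φ is true.
For instance, at f:
  At f: []<>(~p & s) is false, so ~[]<>(~p & s) is true.
    At f: []<>(~p & s) requires <>(~p & s) at every successor {a, f}.
      <>(~p & s) fails at a, so []<>(~p & s) is false at f.
Satisfying worlds: {a, b, c, d, e, f}

a, b, c, d, e, f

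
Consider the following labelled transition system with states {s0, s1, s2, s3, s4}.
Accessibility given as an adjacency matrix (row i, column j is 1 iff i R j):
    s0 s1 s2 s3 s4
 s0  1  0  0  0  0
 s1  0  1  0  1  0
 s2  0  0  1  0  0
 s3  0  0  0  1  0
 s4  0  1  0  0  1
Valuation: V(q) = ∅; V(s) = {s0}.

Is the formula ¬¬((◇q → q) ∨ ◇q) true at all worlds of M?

Let φ = ¬¬((◇q → q) ∨ ◇q). Evaluate φ at each world:
  s0 (successors {s0}): φ is true.
  s1 (successors {s1, s3}): φ is true.
  s2 (successors {s2}): φ is true.
  s3 (successors {s3}): φ is true.
  s4 (successors {s1, s4}): φ is true.
For instance, at s1:
  At s1: ¬((◇q → q) ∨ ◇q) is false, so ¬¬((◇q → q) ∨ ◇q) is true.
    At s1: (◇q → q) ∨ ◇q is true, so ¬((◇q → q) ∨ ◇q) is false.
      At s1: ◇q → q is true, ◇q is false, so (◇q → q) ∨ ◇q is true.

Yes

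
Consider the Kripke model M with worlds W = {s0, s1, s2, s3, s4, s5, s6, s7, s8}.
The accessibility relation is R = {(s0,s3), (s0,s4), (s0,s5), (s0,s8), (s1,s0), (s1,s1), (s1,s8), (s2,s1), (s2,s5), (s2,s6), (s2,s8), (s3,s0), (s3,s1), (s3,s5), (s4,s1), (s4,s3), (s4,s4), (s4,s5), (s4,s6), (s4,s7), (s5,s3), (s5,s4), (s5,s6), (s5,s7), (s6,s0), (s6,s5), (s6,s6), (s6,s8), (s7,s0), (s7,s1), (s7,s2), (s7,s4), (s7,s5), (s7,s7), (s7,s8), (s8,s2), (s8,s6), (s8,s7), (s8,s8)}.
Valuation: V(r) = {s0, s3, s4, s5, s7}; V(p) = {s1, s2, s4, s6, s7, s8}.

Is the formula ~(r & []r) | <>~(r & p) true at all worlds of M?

Yes

Let φ = ~(r & []r) | <>~(r & p). Evaluate φ at each world:
  s0 (successors {s3, s4, s5, s8}): φ is true.
  s1 (successors {s0, s1, s8}): φ is true.
  s2 (successors {s1, s5, s6, s8}): φ is true.
  s3 (successors {s0, s1, s5}): φ is true.
  s4 (successors {s1, s3, s4, s5, s6, s7}): φ is true.
  s5 (successors {s3, s4, s6, s7}): φ is true.
  s6 (successors {s0, s5, s6, s8}): φ is true.
  s7 (successors {s0, s1, s2, s4, s5, s7, s8}): φ is true.
  s8 (successors {s2, s6, s7, s8}): φ is true.
For instance, at s2:
  At s2: ~(r & []r) is true, <>~(r & p) is true, so ~(r & []r) | <>~(r & p) is true.
    At s2: r & []r is false, so ~(r & []r) is true.
      At s2: r is false, []r is false, so r & []r is false.
    At s2: <>~(r & p) requires ~(r & p) at some successor in {s1, s5, s6, s8}.
      ~(r & p) holds at s1, so <>~(r & p) is true at s2.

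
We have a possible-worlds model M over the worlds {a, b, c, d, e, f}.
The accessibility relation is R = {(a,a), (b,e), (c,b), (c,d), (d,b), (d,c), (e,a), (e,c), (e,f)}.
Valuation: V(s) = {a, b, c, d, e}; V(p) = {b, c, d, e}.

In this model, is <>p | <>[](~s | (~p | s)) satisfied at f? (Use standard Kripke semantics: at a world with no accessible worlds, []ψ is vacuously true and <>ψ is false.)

At f: <>p is false, <>[](~s | (~p | s)) is false, so <>p | <>[](~s | (~p | s)) is false.
  At f: no accessible worlds, so <>p is false.
  At f: no accessible worlds, so <>[](~s | (~p | s)) is false.

No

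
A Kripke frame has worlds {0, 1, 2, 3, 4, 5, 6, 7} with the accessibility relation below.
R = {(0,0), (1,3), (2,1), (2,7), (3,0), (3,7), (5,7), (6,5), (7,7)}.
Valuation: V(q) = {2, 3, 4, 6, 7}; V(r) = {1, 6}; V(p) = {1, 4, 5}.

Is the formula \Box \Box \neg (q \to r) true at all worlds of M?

No

Recall that \Box ψ holds at a world iff ψ holds at every accessible world, and \Diamond ψ holds iff ψ holds at some accessible world.
Let φ = \Box \Box \neg (q \to r). Evaluate φ at each world:
  0 (successors {0}): φ is false.
  1 (successors {3}): φ is false.
  2 (successors {1, 7}): φ is true.
  3 (successors {0, 7}): φ is false.
  4 (successors ∅): φ is true.
  5 (successors {7}): φ is true.
  6 (successors {5}): φ is true.
  7 (successors {7}): φ is true.
Detail at 0 (counterexample):
  At 0: \Box \Box \neg (q \to r) requires \Box \neg (q \to r) at every successor {0}.
    \Box \neg (q \to r) fails at 0, so \Box \Box \neg (q \to r) is false at 0.
      At 0: \Box \neg (q \to r) requires \neg (q \to r) at every successor {0}.
        \neg (q \to r) fails at 0, so \Box \neg (q \to r) is false at 0.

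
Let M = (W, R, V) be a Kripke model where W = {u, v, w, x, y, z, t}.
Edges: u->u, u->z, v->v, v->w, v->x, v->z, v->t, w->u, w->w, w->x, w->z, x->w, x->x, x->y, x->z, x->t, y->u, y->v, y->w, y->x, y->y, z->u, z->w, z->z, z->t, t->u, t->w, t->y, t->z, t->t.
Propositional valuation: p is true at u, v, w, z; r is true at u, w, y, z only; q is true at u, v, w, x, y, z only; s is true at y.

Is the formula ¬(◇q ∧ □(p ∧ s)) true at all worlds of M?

Let φ = ¬(◇q ∧ □(p ∧ s)). Evaluate φ at each world:
  u (successors {u, z}): φ is true.
  v (successors {v, w, x, z, t}): φ is true.
  w (successors {u, w, x, z}): φ is true.
  x (successors {w, x, y, z, t}): φ is true.
  y (successors {u, v, w, x, y}): φ is true.
  z (successors {u, w, z, t}): φ is true.
  t (successors {u, w, y, z, t}): φ is true.
For instance, at z:
  At z: ◇q ∧ □(p ∧ s) is false, so ¬(◇q ∧ □(p ∧ s)) is true.
    At z: ◇q is true, □(p ∧ s) is false, so ◇q ∧ □(p ∧ s) is false.
      At z: ◇q requires q at some successor in {u, w, z, t}.
        q holds at u, so ◇q is true at z.
      At z: □(p ∧ s) requires p ∧ s at every successor {u, w, z, t}.
        p ∧ s fails at u, so □(p ∧ s) is false at z.

Yes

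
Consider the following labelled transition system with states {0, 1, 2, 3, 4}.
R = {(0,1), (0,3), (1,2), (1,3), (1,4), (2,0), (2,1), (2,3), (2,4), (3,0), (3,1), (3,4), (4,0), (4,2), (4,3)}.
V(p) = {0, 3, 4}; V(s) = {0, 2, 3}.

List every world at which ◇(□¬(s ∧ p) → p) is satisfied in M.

0, 1, 2, 3, 4

Let φ = ◇(□¬(s ∧ p) → p). Evaluate φ at each world:
  0 (successors {1, 3}): φ is true.
  1 (successors {2, 3, 4}): φ is true.
  2 (successors {0, 1, 3, 4}): φ is true.
  3 (successors {0, 1, 4}): φ is true.
  4 (successors {0, 2, 3}): φ is true.
For instance, at 3:
  At 3: ◇(□¬(s ∧ p) → p) requires □¬(s ∧ p) → p at some successor in {0, 1, 4}.
    □¬(s ∧ p) → p holds at 0, so ◇(□¬(s ∧ p) → p) is true at 3.
      At 0: □¬(s ∧ p) is false, p is true, so □¬(s ∧ p) → p is true.
Satisfying worlds: {0, 1, 2, 3, 4}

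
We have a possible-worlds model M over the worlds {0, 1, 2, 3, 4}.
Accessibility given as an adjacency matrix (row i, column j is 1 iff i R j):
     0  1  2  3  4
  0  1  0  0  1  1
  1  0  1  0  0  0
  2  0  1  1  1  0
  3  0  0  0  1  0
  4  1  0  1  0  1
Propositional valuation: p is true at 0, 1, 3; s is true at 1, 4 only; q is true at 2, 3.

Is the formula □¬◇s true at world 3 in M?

At 3: □¬◇s requires ¬◇s at every successor {3}.
    At 3: ◇s is false, so ¬◇s is true.
      At 3: ◇s requires s at some successor in {3}.
        At 3: s is false.
      So ◇s is false at 3.
So □¬◇s is true at 3.

Yes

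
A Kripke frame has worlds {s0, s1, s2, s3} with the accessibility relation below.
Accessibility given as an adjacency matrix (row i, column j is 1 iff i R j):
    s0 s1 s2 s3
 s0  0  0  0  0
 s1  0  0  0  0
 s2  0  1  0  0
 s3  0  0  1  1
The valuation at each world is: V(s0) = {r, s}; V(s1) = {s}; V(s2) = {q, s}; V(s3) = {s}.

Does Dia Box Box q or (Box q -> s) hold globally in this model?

Yes

Recall that Box ψ holds at a world iff ψ holds at every accessible world, and Dia ψ holds iff ψ holds at some accessible world.
Let φ = Dia Box Box q or (Box q -> s). Evaluate φ at each world:
  s0 (successors ∅): φ is true.
  s1 (successors ∅): φ is true.
  s2 (successors {s1}): φ is true.
  s3 (successors {s2, s3}): φ is true.
For instance, at s3:
  At s3: Dia Box Box q is true, Box q -> s is true, so Dia Box Box q or (Box q -> s) is true.
    At s3: Dia Box Box q requires Box Box q at some successor in {s2, s3}.
      Box Box q holds at s2, so Dia Box Box q is true at s3.
    At s3: Box q is false, s is true, so Box q -> s is true.
      At s3: Box q requires q at every successor {s2, s3}.
        q fails at s3, so Box q is false at s3.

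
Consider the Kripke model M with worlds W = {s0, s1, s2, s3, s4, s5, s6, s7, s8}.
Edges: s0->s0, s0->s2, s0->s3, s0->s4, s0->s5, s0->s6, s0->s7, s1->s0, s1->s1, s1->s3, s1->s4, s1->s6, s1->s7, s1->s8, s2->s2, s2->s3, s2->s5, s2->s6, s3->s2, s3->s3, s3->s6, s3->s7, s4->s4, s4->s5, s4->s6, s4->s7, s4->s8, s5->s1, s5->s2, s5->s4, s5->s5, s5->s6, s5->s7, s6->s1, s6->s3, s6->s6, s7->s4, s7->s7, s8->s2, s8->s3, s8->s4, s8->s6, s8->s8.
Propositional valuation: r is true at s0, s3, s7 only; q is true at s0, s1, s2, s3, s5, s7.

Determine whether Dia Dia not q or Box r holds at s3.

Recall that Box ψ holds at a world iff ψ holds at every accessible world, and Dia ψ holds iff ψ holds at some accessible world.
At s3: Dia Dia not q is true, Box r is false, so Dia Dia not q or Box r is true.
  At s3: Dia Dia not q requires Dia not q at some successor in {s2, s3, s6, s7}.
    Dia not q holds at s2, so Dia Dia not q is true at s3.
      At s2: Dia not q requires not q at some successor in {s2, s3, s5, s6}.
        not q holds at s6, so Dia not q is true at s2.
  At s3: Box r requires r at every successor {s2, s3, s6, s7}.
    r fails at s2, so Box r is false at s3.

Yes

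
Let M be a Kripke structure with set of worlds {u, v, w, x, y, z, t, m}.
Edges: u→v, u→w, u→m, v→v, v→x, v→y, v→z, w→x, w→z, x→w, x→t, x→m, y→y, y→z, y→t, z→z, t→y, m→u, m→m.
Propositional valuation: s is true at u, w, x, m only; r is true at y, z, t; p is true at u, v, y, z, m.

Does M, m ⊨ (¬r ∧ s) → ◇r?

No

At m: ¬r ∧ s is true, ◇r is false, so (¬r ∧ s) → ◇r is false.
  At m: ◇r requires r at some successor in {u, m}.
    At u: r is false.
    At m: r is false.
  So ◇r is false at m.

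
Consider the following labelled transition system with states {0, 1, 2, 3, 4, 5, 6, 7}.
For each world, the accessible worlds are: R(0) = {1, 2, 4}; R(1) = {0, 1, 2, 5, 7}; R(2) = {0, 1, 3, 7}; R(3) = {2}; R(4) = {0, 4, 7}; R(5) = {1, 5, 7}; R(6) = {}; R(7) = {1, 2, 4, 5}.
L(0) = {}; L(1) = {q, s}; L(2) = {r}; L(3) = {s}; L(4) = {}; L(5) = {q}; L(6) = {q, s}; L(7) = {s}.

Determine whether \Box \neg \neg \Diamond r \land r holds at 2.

Recall that \Box ψ holds at a world iff ψ holds at every accessible world, and \Diamond ψ holds iff ψ holds at some accessible world.
At 2: \Box \neg \neg \Diamond r is true, r is true, so \Box \neg \neg \Diamond r \land r is true.
  At 2: \Box \neg \neg \Diamond r requires \neg \neg \Diamond r at every successor {0, 1, 3, 7}.
    At 0: \neg \neg \Diamond r is true.
    At 1: \neg \neg \Diamond r is true.
    At 3: \neg \neg \Diamond r is true.
    At 7: \neg \neg \Diamond r is true.
  So \Box \neg \neg \Diamond r is true at 2.

Yes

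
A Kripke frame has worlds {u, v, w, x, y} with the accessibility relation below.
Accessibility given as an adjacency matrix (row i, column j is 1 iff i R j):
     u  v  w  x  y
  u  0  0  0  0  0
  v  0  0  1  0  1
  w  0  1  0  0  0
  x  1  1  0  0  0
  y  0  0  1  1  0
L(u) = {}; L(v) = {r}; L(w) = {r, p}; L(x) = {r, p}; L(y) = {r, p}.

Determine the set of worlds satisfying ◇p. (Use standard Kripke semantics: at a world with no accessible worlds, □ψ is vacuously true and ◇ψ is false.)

v, y

Recall that ◇ψ holds at a world iff ψ holds at some accessible world.
Let φ = ◇p. Evaluate φ at each world:
  u (successors ∅): φ is false.
  v (successors {w, y}): φ is true.
  w (successors {v}): φ is false.
  x (successors {u, v}): φ is false.
  y (successors {w, x}): φ is true.
For instance, at x:
  At x: ◇p requires p at some successor in {u, v}.
    At u: p is false.
    At v: p is false.
  So ◇p is false at x.
Satisfying worlds: {v, y}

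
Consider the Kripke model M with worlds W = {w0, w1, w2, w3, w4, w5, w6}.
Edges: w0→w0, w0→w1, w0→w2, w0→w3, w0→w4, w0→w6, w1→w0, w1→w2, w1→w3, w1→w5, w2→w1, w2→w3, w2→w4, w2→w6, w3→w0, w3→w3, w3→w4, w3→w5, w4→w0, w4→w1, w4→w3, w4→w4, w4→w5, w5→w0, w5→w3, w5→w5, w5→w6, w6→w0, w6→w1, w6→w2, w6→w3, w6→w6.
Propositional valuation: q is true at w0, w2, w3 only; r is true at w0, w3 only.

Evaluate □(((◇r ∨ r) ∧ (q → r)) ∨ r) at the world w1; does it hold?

At w1: □(((◇r ∨ r) ∧ (q → r)) ∨ r) requires ((◇r ∨ r) ∧ (q → r)) ∨ r at every successor {w0, w2, w3, w5}.
  ((◇r ∨ r) ∧ (q → r)) ∨ r fails at w2, so □(((◇r ∨ r) ∧ (q → r)) ∨ r) is false at w1.
    At w2: (◇r ∨ r) ∧ (q → r) is false, r is false, so ((◇r ∨ r) ∧ (q → r)) ∨ r is false.
      At w2: ◇r ∨ r is true, q → r is false, so (◇r ∨ r) ∧ (q → r) is false.

No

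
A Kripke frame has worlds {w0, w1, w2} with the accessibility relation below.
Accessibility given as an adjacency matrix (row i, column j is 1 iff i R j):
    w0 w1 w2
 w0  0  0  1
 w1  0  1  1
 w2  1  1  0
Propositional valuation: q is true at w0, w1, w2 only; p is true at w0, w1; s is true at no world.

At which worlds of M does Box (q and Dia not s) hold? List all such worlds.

Let φ = Box (q and Dia not s). Evaluate φ at each world:
  w0 (successors {w2}): φ is true.
  w1 (successors {w1, w2}): φ is true.
  w2 (successors {w0, w1}): φ is true.
For instance, at w2:
  At w2: Box (q and Dia not s) requires q and Dia not s at every successor {w0, w1}.
      At w0: q is true, Dia not s is true, so q and Dia not s is true.
      At w1: q is true, Dia not s is true, so q and Dia not s is true.
  So Box (q and Dia not s) is true at w2.
Satisfying worlds: {w0, w1, w2}

w0, w1, w2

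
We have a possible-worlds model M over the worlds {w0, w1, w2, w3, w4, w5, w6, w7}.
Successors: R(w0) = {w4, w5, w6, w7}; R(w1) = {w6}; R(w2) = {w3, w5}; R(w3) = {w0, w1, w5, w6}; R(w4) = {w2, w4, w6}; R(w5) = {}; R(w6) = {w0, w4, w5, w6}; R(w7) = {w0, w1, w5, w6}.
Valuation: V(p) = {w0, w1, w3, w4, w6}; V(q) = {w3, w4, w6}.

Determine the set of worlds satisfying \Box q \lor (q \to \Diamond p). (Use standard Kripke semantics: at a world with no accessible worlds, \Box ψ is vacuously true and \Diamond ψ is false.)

Let φ = \Box q \lor (q \to \Diamond p). Evaluate φ at each world:
  w0 (successors {w4, w5, w6, w7}): φ is true.
  w1 (successors {w6}): φ is true.
  w2 (successors {w3, w5}): φ is true.
  w3 (successors {w0, w1, w5, w6}): φ is true.
  w4 (successors {w2, w4, w6}): φ is true.
  w5 (successors ∅): φ is true.
  w6 (successors {w0, w4, w5, w6}): φ is true.
  w7 (successors {w0, w1, w5, w6}): φ is true.
For instance, at w0:
  At w0: \Box q is false, q \to \Diamond p is true, so \Box q \lor (q \to \Diamond p) is true.
    At w0: \Box q requires q at every successor {w4, w5, w6, w7}.
      q fails at w5, so \Box q is false at w0.
    At w0: q is false, \Diamond p is true, so q \to \Diamond p is true.
      At w0: \Diamond p requires p at some successor in {w4, w5, w6, w7}.
        p holds at w4, so \Diamond p is true at w0.
Satisfying worlds: {w0, w1, w2, w3, w4, w5, w6, w7}

w0, w1, w2, w3, w4, w5, w6, w7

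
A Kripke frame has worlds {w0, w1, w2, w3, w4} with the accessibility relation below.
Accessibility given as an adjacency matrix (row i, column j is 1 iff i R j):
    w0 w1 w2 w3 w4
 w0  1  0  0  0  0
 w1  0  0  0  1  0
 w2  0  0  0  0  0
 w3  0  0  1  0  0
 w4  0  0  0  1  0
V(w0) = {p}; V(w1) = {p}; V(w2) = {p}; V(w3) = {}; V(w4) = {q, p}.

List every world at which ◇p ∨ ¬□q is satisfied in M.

Let φ = ◇p ∨ ¬□q. Evaluate φ at each world:
  w0 (successors {w0}): φ is true.
  w1 (successors {w3}): φ is true.
  w2 (successors ∅): φ is false.
  w3 (successors {w2}): φ is true.
  w4 (successors {w3}): φ is true.
For instance, at w0:
  At w0: ◇p is true, ¬□q is true, so ◇p ∨ ¬□q is true.
    At w0: ◇p requires p at some successor in {w0}.
      p holds at w0, so ◇p is true at w0.
    At w0: □q is false, so ¬□q is true.
      At w0: □q requires q at every successor {w0}.
        q fails at w0, so □q is false at w0.
Satisfying worlds: {w0, w1, w3, w4}

w0, w1, w3, w4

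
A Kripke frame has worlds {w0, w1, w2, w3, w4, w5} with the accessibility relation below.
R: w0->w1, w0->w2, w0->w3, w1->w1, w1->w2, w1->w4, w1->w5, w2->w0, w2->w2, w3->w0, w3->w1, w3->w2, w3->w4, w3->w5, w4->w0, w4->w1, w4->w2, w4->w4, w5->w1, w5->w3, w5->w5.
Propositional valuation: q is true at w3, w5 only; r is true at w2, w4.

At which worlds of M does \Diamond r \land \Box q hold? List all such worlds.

Recall that \Box ψ holds at a world iff ψ holds at every accessible world, and \Diamond ψ holds iff ψ holds at some accessible world.
Let φ = \Diamond r \land \Box q. Evaluate φ at each world:
  w0 (successors {w1, w2, w3}): φ is false.
  w1 (successors {w1, w2, w4, w5}): φ is false.
  w2 (successors {w0, w2}): φ is false.
  w3 (successors {w0, w1, w2, w4, w5}): φ is false.
  w4 (successors {w0, w1, w2, w4}): φ is false.
  w5 (successors {w1, w3, w5}): φ is false.
For instance, at w5:
  At w5: \Diamond r is false, \Box q is false, so \Diamond r \land \Box q is false.
    At w5: \Diamond r requires r at some successor in {w1, w3, w5}.
      At w1: r is false.
      At w3: r is false.
      At w5: r is false.
    So \Diamond r is false at w5.
    At w5: \Box q requires q at every successor {w1, w3, w5}.
      q fails at w1, so \Box q is false at w5.
Satisfying worlds: none.

none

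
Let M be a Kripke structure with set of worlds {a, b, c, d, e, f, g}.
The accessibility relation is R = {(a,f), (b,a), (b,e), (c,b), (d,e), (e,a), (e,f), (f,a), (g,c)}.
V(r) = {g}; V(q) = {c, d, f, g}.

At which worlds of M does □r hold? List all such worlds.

Let φ = □r. Evaluate φ at each world:
  a (successors {f}): φ is false.
  b (successors {a, e}): φ is false.
  c (successors {b}): φ is false.
  d (successors {e}): φ is false.
  e (successors {a, f}): φ is false.
  f (successors {a}): φ is false.
  g (successors {c}): φ is false.
For instance, at g:
  At g: □r requires r at every successor {c}.
    r fails at c, so □r is false at g.
Satisfying worlds: none.

none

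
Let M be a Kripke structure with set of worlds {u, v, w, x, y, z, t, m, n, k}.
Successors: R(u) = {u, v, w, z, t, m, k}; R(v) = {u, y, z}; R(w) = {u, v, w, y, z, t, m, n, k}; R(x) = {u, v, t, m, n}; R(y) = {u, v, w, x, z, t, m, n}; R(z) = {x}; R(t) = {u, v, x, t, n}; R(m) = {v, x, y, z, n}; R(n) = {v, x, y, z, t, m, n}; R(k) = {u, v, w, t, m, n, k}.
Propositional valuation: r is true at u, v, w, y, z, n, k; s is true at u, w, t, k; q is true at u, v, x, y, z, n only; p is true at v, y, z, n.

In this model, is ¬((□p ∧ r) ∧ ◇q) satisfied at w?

Yes

At w: (□p ∧ r) ∧ ◇q is false, so ¬((□p ∧ r) ∧ ◇q) is true.
  At w: □p ∧ r is false, ◇q is true, so (□p ∧ r) ∧ ◇q is false.
    At w: □p is false, r is true, so □p ∧ r is false.
      At w: □p requires p at every successor {u, v, w, y, z, t, m, n, k}.
        p fails at u, so □p is false at w.
    At w: ◇q requires q at some successor in {u, v, w, y, z, t, m, n, k}.
      q holds at u, so ◇q is true at w.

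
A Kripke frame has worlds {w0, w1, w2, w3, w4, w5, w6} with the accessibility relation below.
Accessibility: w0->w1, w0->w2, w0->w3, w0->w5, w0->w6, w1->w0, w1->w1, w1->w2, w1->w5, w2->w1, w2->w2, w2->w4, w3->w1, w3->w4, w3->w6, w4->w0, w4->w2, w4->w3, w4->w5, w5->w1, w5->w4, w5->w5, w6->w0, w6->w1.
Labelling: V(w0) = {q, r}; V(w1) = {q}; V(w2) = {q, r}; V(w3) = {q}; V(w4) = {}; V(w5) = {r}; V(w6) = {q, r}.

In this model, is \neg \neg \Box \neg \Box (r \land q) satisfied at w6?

At w6: \neg \Box \neg \Box (r \land q) is false, so \neg \neg \Box \neg \Box (r \land q) is true.
  At w6: \Box \neg \Box (r \land q) is true, so \neg \Box \neg \Box (r \land q) is false.
    At w6: \Box \neg \Box (r \land q) requires \neg \Box (r \land q) at every successor {w0, w1}.
      At w0: \neg \Box (r \land q) is true.
      At w1: \neg \Box (r \land q) is true.
    So \Box \neg \Box (r \land q) is true at w6.

Yes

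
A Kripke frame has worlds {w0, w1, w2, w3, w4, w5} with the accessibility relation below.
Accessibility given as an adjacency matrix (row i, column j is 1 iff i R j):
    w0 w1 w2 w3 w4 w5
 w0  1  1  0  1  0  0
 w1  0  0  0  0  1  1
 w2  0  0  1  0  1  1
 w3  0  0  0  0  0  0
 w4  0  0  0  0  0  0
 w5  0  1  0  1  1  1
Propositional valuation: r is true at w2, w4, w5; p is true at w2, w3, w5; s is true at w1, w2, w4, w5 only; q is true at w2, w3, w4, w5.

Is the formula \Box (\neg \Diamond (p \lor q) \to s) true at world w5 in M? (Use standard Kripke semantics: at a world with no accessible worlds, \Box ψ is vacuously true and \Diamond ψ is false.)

At w5: \Box (\neg \Diamond (p \lor q) \to s) requires \neg \Diamond (p \lor q) \to s at every successor {w1, w3, w4, w5}.
  \neg \Diamond (p \lor q) \to s fails at w3, so \Box (\neg \Diamond (p \lor q) \to s) is false at w5.
    At w3: \neg \Diamond (p \lor q) is true, s is false, so \neg \Diamond (p \lor q) \to s is false.
      At w3: \Diamond (p \lor q) is false, so \neg \Diamond (p \lor q) is true.

No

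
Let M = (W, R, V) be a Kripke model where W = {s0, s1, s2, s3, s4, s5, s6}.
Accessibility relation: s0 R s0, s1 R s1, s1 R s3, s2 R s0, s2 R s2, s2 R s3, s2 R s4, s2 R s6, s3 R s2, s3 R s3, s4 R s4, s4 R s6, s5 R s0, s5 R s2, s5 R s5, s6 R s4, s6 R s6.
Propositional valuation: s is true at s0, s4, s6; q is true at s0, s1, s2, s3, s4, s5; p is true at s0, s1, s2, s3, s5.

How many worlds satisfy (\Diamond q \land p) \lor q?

6

Recall that \Diamond ψ holds at a world iff ψ holds at some accessible world.
Let φ = (\Diamond q \land p) \lor q. Evaluate φ at each world:
  s0 (successors {s0}): φ is true.
  s1 (successors {s1, s3}): φ is true.
  s2 (successors {s0, s2, s3, s4, s6}): φ is true.
  s3 (successors {s2, s3}): φ is true.
  s4 (successors {s4, s6}): φ is true.
  s5 (successors {s0, s2, s5}): φ is true.
  s6 (successors {s4, s6}): φ is false.
For instance, at s0:
  At s0: \Diamond q \land p is true, q is true, so (\Diamond q \land p) \lor q is true.
    At s0: \Diamond q is true, p is true, so \Diamond q \land p is true.
      At s0: \Diamond q requires q at some successor in {s0}.
        q holds at s0, so \Diamond q is true at s0.
Satisfying worlds: {s0, s1, s2, s3, s4, s5}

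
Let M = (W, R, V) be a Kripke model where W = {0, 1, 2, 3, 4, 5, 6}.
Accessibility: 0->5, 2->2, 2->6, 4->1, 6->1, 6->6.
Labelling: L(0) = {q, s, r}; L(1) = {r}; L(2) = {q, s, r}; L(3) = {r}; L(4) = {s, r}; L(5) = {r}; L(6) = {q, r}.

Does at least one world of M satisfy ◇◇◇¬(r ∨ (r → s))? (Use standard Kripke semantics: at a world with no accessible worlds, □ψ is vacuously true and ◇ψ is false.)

No

Recall that ◇ψ holds at a world iff ψ holds at some accessible world.
Let φ = ◇◇◇¬(r ∨ (r → s)). Evaluate φ at each world:
  0 (successors {5}): φ is false.
  1 (successors ∅): φ is false.
  2 (successors {2, 6}): φ is false.
  3 (successors ∅): φ is false.
  4 (successors {1}): φ is false.
  5 (successors ∅): φ is false.
  6 (successors {1, 6}): φ is false.
For instance, at 0:
  At 0: ◇◇◇¬(r ∨ (r → s)) requires ◇◇¬(r ∨ (r → s)) at some successor in {5}.
    At 5: ◇◇¬(r ∨ (r → s)) is false.
  So ◇◇◇¬(r ∨ (r → s)) is false at 0.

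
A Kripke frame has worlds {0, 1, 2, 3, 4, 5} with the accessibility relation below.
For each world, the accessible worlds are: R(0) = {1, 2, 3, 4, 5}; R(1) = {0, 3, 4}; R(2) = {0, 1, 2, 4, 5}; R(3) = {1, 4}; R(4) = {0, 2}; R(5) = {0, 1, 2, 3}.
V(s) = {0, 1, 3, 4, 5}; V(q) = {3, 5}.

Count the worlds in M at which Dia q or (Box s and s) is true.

5

Recall that Box ψ holds at a world iff ψ holds at every accessible world, and Dia ψ holds iff ψ holds at some accessible world.
Let φ = Dia q or (Box s and s). Evaluate φ at each world:
  0 (successors {1, 2, 3, 4, 5}): φ is true.
  1 (successors {0, 3, 4}): φ is true.
  2 (successors {0, 1, 2, 4, 5}): φ is true.
  3 (successors {1, 4}): φ is true.
  4 (successors {0, 2}): φ is false.
  5 (successors {0, 1, 2, 3}): φ is true.
For instance, at 3:
  At 3: Dia q is false, Box s and s is true, so Dia q or (Box s and s) is true.
    At 3: Dia q requires q at some successor in {1, 4}.
      At 1: q is false.
      At 4: q is false.
    So Dia q is false at 3.
    At 3: Box s is true, s is true, so Box s and s is true.
      At 3: Box s requires s at every successor {1, 4}.
        At 1: s is true.
        At 4: s is true.
      So Box s is true at 3.
Satisfying worlds: {0, 1, 2, 3, 5}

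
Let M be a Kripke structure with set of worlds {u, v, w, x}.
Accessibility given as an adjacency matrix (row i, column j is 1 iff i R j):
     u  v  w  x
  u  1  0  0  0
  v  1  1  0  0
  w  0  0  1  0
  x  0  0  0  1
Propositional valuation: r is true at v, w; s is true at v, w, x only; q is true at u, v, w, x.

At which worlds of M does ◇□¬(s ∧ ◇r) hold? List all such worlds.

Let φ = ◇□¬(s ∧ ◇r). Evaluate φ at each world:
  u (successors {u}): φ is true.
  v (successors {u, v}): φ is true.
  w (successors {w}): φ is false.
  x (successors {x}): φ is true.
For instance, at x:
  At x: ◇□¬(s ∧ ◇r) requires □¬(s ∧ ◇r) at some successor in {x}.
    □¬(s ∧ ◇r) holds at x, so ◇□¬(s ∧ ◇r) is true at x.
      At x: □¬(s ∧ ◇r) requires ¬(s ∧ ◇r) at every successor {x}.
        At x: ¬(s ∧ ◇r) is true.
      So □¬(s ∧ ◇r) is true at x.
Satisfying worlds: {u, v, x}

u, v, x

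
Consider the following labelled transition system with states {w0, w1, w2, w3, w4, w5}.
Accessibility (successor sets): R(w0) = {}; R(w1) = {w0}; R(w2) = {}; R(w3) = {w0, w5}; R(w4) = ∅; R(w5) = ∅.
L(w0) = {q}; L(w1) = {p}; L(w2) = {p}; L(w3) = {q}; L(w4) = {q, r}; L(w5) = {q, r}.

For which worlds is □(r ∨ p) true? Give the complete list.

w0, w2, w4, w5

Recall that □ψ holds at a world iff ψ holds at every accessible world, and ◇ψ holds iff ψ holds at some accessible world.
Let φ = □(r ∨ p). Evaluate φ at each world:
  w0 (successors ∅): φ is true.
  w1 (successors {w0}): φ is false.
  w2 (successors ∅): φ is true.
  w3 (successors {w0, w5}): φ is false.
  w4 (successors ∅): φ is true.
  w5 (successors ∅): φ is true.
For instance, at w1:
  At w1: □(r ∨ p) requires r ∨ p at every successor {w0}.
    r ∨ p fails at w0, so □(r ∨ p) is false at w1.
Satisfying worlds: {w0, w2, w4, w5}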